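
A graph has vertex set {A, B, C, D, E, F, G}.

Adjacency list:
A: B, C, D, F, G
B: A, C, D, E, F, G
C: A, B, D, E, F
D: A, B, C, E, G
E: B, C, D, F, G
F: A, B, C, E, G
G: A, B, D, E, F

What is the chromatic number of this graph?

4

B, E, F, G are mutually adjacent (a clique of size 4), so at least 4 colors are needed.
One proper 4-coloring: A=2, B=1, C=3, D=4, E=2, F=4, G=3. Every edge joins two different colors.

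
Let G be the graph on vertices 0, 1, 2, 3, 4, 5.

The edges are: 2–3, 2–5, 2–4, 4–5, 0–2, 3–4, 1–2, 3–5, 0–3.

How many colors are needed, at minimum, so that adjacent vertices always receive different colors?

2, 3, 4, 5 form a clique, so at least 4 colors are needed.
4 colors suffice: color a → {2}; color b → {1, 3}; color c → {0, 4}; color d → {5}. No two adjacent vertices share a color.

4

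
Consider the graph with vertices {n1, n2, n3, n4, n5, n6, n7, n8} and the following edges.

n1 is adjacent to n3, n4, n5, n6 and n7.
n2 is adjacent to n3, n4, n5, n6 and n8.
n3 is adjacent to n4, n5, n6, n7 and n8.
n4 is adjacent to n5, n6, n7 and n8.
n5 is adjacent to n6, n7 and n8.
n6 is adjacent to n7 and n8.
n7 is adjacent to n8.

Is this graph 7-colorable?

Yes

The chromatic number is 6. n3, n4, n5, n6, n7, n8 are pairwise adjacent (a clique of size 6), so at least 6 colors are needed.
One proper 6-coloring: n1=6, n2=5, n3=3, n4=1, n5=4, n6=2, n7=5, n8=6.
Since 7 ≥ 6, a proper 7-coloring certainly exists.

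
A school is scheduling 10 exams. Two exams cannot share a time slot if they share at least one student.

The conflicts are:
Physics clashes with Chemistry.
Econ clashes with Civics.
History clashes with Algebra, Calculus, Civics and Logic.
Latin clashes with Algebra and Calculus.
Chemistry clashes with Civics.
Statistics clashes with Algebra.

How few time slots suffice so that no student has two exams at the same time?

Statistics and Algebra conflict, so at least 2 time slots are needed.
2 time slots suffice: time slot 1 → {Econ, History, Latin, Chemistry, Statistics}; time slot 2 → {Physics, Algebra, Calculus, Civics, Logic}. No two conflicting exams share a time slot.

2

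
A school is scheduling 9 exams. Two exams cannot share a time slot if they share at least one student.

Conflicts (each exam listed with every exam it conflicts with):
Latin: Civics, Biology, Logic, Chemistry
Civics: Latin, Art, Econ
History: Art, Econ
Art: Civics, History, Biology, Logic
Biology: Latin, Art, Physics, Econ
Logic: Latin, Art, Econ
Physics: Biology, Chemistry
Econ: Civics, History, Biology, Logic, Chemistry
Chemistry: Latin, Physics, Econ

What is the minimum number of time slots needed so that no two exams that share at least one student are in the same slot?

2

Latin and Biology conflict, so at least 2 time slots are needed.
2 time slots suffice: time slot 1 → {Latin, Art, Physics, Econ}; time slot 2 → {Civics, History, Biology, Logic, Chemistry}. Each listed conflict is separated.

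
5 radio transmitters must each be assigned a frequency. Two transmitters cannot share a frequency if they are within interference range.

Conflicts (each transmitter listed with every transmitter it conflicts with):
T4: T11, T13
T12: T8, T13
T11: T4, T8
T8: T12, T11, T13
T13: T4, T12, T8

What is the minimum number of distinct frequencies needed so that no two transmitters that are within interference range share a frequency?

3

T12, T8, T13 all conflict with each other, so at least 3 frequencies are needed.
A valid assignment using 3 frequencies: T4=2, T12=3, T11=1, T8=2, T13=1. Every pair that conflicts lands in different frequencies.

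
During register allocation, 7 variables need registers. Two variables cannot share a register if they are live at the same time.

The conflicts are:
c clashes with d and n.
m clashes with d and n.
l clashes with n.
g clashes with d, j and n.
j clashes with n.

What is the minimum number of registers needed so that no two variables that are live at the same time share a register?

g, j, n are mutually in conflict, so at least 3 registers are needed.
Using 3 registers: c=2, m=2, l=2, g=2, d=1, j=3, n=1. Every pair that conflicts lands in different registers.

3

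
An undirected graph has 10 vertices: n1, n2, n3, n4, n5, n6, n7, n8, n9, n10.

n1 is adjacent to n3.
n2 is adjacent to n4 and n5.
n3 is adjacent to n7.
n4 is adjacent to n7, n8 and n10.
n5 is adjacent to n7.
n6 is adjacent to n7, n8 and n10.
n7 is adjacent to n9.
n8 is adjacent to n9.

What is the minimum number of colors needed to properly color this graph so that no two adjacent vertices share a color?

n4 and n10 are adjacent, so at least 2 colors are needed.
A valid assignment using 2 colors: n1=1, n2=1, n3=2, n4=2, n5=2, n6=2, n7=1, n8=1, n9=2, n10=1. Every edge joins two different colors.

2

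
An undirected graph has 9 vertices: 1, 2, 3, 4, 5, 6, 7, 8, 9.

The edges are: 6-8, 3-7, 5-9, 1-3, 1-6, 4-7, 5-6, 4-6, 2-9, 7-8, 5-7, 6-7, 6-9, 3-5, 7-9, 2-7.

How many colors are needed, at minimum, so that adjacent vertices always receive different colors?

4

5, 6, 7, 9 are mutually adjacent (a clique of size 4), so at least 4 colors are needed.
4 colors suffice: color a → {1, 7}; color b → {2, 3, 6}; color c → {4, 8, 9}; color d → {5}. No two adjacent vertices share a color.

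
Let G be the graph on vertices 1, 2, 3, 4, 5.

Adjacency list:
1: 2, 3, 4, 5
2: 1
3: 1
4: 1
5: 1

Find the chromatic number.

2

1 and 5 are adjacent, so at least 2 colors are needed.
2 colors suffice: color a → {1}; color b → {2, 3, 4, 5}. Each edge has distinct colors on its endpoints.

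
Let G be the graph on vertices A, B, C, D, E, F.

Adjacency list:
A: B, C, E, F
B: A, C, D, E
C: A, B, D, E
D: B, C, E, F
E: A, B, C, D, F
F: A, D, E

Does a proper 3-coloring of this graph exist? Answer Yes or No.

No

A, B, C, E form a clique, so at least 4 colors are needed.
So 3 colors are not enough.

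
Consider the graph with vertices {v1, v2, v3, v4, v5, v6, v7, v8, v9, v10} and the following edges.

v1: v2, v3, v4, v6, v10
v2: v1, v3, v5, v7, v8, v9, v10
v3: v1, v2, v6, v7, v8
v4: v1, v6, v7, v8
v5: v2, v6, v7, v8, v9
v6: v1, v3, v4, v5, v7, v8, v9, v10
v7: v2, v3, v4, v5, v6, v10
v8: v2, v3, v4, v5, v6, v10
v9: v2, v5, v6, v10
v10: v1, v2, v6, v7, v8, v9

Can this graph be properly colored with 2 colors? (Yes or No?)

v2, v5, v9 are pairwise adjacent, so at least 3 colors are needed.
So 2 colors are not enough.

No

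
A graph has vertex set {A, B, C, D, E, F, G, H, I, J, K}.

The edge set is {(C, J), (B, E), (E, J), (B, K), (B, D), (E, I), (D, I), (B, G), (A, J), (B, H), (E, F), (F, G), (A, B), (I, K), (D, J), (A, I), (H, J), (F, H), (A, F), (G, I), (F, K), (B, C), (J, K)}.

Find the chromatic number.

A and J are adjacent, so at least 2 colors are needed.
One proper 2-coloring: A=blue, B=red, C=blue, D=blue, E=blue, F=red, G=blue, H=blue, I=red, J=red, K=blue. No two adjacent vertices share a color.

2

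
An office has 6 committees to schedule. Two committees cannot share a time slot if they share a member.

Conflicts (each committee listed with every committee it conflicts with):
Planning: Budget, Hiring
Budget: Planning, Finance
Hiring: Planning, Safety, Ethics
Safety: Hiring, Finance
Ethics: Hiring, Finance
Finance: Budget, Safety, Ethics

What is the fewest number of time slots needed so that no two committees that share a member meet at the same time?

3

The cycle Budget-Finance-Safety-Hiring-Planning-Budget has odd length 5, so it cannot be 2-colored; at least 3 time slots are needed.
3 time slots suffice: time slot 1 → {Hiring, Finance}; time slot 2 → {Budget, Safety, Ethics}; time slot 3 → {Planning}. No two conflicting committees share a time slot.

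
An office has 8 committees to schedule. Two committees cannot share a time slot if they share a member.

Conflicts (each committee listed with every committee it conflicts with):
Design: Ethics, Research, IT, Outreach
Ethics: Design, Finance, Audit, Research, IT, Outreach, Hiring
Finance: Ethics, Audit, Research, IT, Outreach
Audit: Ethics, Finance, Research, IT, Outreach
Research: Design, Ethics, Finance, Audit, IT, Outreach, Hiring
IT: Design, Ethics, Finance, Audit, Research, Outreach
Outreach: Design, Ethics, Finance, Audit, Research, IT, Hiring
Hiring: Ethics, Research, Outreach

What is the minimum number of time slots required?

6

Ethics, Finance, Audit, Research, IT, Outreach all conflict with each other, so at least 6 time slots are needed.
6 time slots suffice: time slot 1 → {Outreach}; time slot 2 → {Research}; time slot 3 → {Ethics}; time slot 4 → {IT, Hiring}; time slot 5 → {Design, Finance}; time slot 6 → {Audit}. Every pair that conflicts lands in different time slots.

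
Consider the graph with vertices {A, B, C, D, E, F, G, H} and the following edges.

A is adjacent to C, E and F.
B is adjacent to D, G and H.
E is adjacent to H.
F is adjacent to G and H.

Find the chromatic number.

2

A and C are adjacent, so at least 2 colors are needed.
A valid assignment using 2 colors: A=2, B=1, C=1, D=2, E=1, F=1, G=2, H=2. No two adjacent vertices share a color.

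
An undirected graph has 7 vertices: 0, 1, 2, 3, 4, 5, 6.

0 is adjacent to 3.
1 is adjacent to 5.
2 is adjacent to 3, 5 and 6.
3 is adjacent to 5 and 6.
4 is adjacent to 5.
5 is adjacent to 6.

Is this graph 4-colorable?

The chromatic number is 4. 2, 3, 5, 6 are mutually adjacent (a clique of size 4), so at least 4 colors are needed.
4 colors suffice: color red → {0, 5}; color blue → {1, 3, 4}; color green → {6}; color yellow → {2}.
That is already a proper 4-coloring.

Yes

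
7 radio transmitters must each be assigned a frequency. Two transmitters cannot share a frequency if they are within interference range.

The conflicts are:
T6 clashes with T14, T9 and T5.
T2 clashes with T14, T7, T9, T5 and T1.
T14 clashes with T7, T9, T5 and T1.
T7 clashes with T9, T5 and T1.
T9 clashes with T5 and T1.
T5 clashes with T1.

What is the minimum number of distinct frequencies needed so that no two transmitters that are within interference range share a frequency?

6

T2, T14, T7, T9, T5, T1 are mutually in conflict, so at least 6 frequencies are needed.
6 frequencies suffice: frequency 1 → {T9}; frequency 2 → {T5}; frequency 3 → {T14}; frequency 4 → {T6, T2}; frequency 5 → {T7}; frequency 6 → {T1}. No two conflicting transmitters share a frequency.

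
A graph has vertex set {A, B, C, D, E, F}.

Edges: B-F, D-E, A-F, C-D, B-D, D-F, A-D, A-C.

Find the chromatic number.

3

B, D, F are pairwise adjacent, so at least 3 colors are needed.
3 colors suffice: A=green, B=green, C=blue, D=red, E=blue, F=blue. No two adjacent vertices share a color.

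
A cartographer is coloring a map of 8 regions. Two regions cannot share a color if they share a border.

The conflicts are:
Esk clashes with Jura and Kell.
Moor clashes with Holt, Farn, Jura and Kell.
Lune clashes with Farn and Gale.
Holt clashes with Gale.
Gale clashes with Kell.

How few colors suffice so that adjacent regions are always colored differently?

3

The cycle Gale-Holt-Moor-Farn-Lune-Gale has odd length 5, so it cannot be 2-colored; at least 3 colors are needed.
A valid assignment using 3 colors: Esk=1, Moor=1, Lune=2, Holt=2, Farn=3, Gale=1, Jura=2, Kell=2. No two conflicting regions share a color.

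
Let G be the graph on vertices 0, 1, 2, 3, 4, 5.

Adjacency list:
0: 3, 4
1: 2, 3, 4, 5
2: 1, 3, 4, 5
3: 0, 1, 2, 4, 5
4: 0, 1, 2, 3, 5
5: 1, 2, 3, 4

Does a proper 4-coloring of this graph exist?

1, 2, 3, 4, 5 are mutually adjacent (a clique of size 5), so at least 5 colors are needed.
So 4 colors are not enough.

No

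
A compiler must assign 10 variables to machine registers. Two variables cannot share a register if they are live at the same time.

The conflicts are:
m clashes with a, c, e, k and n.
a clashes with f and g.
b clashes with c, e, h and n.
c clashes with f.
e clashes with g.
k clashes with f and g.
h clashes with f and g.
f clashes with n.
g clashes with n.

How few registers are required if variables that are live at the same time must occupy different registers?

a and f conflict, so at least 2 registers are needed.
2 registers suffice: register 1 → {m, b, f, g}; register 2 → {a, c, e, k, h, n}. No two conflicting variables share a register.

2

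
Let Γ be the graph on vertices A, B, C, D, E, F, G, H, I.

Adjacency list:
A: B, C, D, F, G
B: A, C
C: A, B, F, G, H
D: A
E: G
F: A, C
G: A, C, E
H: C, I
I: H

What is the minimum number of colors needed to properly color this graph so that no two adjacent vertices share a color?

A, C, G are pairwise adjacent, so at least 3 colors are needed.
3 colors suffice: color 1 → {C, D, E, I}; color 2 → {A, H}; color 3 → {B, F, G}. Every edge joins two different colors.

3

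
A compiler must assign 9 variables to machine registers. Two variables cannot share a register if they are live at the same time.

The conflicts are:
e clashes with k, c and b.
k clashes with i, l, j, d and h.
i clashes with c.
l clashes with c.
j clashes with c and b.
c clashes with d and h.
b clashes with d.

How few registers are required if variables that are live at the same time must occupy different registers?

k and h conflict, so at least 2 registers are needed.
Using 2 registers: e=2, k=1, i=2, l=2, j=2, c=1, b=1, d=2, h=2. Each listed conflict is separated.

2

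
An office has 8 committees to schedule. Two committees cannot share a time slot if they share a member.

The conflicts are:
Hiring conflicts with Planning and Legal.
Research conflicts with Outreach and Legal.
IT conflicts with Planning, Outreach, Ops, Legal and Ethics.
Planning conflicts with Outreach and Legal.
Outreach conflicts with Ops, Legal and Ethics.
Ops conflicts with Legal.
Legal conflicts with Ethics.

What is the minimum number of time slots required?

4

IT, Outreach, Ops, Legal all conflict with each other, so at least 4 time slots are needed.
4 time slots suffice: time slot 1 → {Legal}; time slot 2 → {Hiring, Outreach}; time slot 3 → {Research, IT}; time slot 4 → {Planning, Ops, Ethics}. Each listed conflict is separated.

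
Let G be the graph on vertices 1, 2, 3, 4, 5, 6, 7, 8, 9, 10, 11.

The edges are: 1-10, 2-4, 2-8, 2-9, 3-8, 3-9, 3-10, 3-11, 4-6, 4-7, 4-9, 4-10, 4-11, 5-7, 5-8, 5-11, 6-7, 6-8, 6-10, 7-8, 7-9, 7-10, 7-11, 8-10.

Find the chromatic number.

4

4, 6, 7, 10 are pairwise adjacent (a clique of size 4), so at least 4 colors are needed.
4 colors suffice: color a → {1, 2, 3, 7}; color b → {4, 8}; color c → {9, 10, 11}; color d → {5, 6}. Each edge has distinct colors on its endpoints.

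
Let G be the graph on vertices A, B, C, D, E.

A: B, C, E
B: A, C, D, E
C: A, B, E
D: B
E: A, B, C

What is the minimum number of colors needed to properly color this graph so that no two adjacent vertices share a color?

A, B, C, E are mutually adjacent (a clique of size 4), so at least 4 colors are needed.
4 colors suffice: A=blue, B=red, C=green, D=blue, E=yellow. No two adjacent vertices share a color.

4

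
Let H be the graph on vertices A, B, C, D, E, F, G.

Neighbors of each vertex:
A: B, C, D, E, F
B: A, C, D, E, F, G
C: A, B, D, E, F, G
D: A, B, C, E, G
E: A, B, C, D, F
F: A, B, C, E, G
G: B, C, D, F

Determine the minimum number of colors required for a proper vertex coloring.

5

A, B, C, D, E are pairwise adjacent (a clique of size 5), so at least 5 colors are needed.
5 colors suffice: color 1 → {B}; color 2 → {C}; color 3 → {D, F}; color 4 → {A, G}; color 5 → {E}. Each edge has distinct colors on its endpoints.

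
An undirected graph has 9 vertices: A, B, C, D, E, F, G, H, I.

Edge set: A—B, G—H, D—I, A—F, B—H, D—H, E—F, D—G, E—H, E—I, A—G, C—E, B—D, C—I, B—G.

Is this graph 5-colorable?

The chromatic number is 4. B, D, G, H are pairwise adjacent (a clique of size 4), so at least 4 colors are needed.
4 colors suffice: A=red, B=yellow, C=green, D=red, E=red, F=blue, G=green, H=blue, I=blue.
Since 5 ≥ 4, a proper 5-coloring certainly exists.

Yes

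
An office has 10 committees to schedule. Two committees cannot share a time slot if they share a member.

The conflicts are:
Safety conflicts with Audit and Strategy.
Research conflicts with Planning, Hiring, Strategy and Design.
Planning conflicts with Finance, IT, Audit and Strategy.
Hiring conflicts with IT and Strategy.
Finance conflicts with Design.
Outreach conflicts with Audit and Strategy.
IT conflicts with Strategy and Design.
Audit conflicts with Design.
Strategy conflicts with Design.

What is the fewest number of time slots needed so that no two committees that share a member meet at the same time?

3

Research, Planning, Strategy are mutually in conflict, so at least 3 time slots are needed.
3 time slots suffice: time slot 1 → {Finance, Audit, Strategy}; time slot 2 → {Safety, Planning, Hiring, Outreach, Design}; time slot 3 → {Research, IT}. No two conflicting committees share a time slot.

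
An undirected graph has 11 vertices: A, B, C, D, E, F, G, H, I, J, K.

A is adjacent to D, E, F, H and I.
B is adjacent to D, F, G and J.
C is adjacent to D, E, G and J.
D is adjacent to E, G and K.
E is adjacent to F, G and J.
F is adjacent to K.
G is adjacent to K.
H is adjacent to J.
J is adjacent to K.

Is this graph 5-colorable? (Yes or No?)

The chromatic number is 4. C, D, E, G are mutually adjacent (a clique of size 4), so at least 4 colors are needed.
4 colors suffice: color 1 → {D, F, I, J}; color 2 → {B, E, H, K}; color 3 → {A, G}; color 4 → {C}.
Since 5 ≥ 4, a proper 5-coloring certainly exists.

Yes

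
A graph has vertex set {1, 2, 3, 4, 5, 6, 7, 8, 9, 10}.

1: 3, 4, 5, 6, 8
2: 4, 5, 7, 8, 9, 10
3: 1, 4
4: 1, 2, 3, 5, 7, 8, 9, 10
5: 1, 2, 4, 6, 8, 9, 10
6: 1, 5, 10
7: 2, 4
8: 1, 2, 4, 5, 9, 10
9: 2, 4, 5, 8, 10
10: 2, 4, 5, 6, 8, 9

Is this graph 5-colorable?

2, 4, 5, 8, 9, 10 form a clique, so at least 6 colors are needed.
So 5 colors are not enough.

No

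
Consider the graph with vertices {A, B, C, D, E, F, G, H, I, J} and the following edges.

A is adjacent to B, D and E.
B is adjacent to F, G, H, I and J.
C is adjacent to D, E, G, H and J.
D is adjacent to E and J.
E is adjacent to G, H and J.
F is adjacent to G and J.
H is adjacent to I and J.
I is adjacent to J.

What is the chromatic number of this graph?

4

C, D, E, J are pairwise adjacent (a clique of size 4), so at least 4 colors are needed.
4 colors suffice: A=1, B=2, C=3, D=4, E=2, F=3, G=1, H=4, I=3, J=1. Every edge joins two different colors.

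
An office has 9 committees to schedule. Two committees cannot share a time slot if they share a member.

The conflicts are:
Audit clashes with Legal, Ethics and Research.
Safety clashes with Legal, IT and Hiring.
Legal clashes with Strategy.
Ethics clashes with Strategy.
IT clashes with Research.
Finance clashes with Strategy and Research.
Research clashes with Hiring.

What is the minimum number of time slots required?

3

The cycle Finance-Strategy-Ethics-Audit-Research-Finance has odd length 5, so it cannot be 2-colored; at least 3 time slots are needed.
Using 3 time slots: Audit=2, Safety=1, Legal=3, Ethics=3, IT=2, Finance=2, Strategy=1, Research=1, Hiring=2. Each listed conflict is separated.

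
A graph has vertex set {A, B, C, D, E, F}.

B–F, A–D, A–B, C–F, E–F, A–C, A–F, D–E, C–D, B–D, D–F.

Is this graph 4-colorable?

The chromatic number is 4. A, C, D, F are mutually adjacent (a clique of size 4), so at least 4 colors are needed.
4 colors suffice: color 1 → {D}; color 2 → {F}; color 3 → {A, E}; color 4 → {B, C}.
That is already a proper 4-coloring.

Yes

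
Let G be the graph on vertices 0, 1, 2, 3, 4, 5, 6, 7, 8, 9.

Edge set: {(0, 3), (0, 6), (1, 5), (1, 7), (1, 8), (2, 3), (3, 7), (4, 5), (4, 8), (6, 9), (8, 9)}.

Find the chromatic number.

3

The cycle 7-3-0-6-9-8-1-7 has odd length 7, so it cannot be 2-colored; at least 3 colors are needed.
3 colors suffice: color red → {3, 5, 6, 8}; color blue → {0, 1, 2, 4, 9}; color green → {7}. Every edge joins two different colors.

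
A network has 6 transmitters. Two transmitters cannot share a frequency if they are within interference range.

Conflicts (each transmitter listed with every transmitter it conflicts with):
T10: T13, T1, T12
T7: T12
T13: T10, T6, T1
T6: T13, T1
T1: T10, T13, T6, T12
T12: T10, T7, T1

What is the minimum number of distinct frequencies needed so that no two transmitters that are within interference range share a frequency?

3

T13, T6, T1 are mutually in conflict, so at least 3 frequencies are needed.
3 frequencies suffice: frequency 1 → {T7, T1}; frequency 2 → {T13, T12}; frequency 3 → {T10, T6}. Every pair that conflicts lands in different frequencies.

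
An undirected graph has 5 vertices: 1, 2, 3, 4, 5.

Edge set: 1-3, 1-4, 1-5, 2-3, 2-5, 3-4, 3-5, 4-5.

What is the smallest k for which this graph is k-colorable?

4

1, 3, 4, 5 are mutually adjacent (a clique of size 4), so at least 4 colors are needed.
A valid assignment using 4 colors: 1=yellow, 2=green, 3=red, 4=green, 5=blue. No two adjacent vertices share a color.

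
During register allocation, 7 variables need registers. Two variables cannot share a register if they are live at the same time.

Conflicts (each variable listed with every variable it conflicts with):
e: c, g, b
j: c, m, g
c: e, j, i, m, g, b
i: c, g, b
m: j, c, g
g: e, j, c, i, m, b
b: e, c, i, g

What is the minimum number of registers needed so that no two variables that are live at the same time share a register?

c, i, g, b all conflict with each other, so at least 4 registers are needed.
Using 4 registers: e=4, j=4, c=2, i=4, m=3, g=1, b=3. No two conflicting variables share a register.

4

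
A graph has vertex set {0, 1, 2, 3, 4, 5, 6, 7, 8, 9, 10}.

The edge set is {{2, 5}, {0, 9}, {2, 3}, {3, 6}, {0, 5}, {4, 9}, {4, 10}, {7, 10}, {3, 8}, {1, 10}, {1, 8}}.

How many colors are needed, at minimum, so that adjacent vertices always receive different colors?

3

The cycle 9-0-5-2-3-8-1-10-4-9 has odd length 9, so it cannot be 2-colored; at least 3 colors are needed.
A valid assignment using 3 colors: 0=a, 1=c, 2=c, 3=a, 4=b, 5=b, 6=b, 7=b, 8=b, 9=c, 10=a. Each edge has distinct colors on its endpoints.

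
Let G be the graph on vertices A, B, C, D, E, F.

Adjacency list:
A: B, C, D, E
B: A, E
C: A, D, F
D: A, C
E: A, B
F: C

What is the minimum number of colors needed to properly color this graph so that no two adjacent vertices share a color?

A, C, D are mutually adjacent, so at least 3 colors are needed.
3 colors suffice: color 1 → {A, F}; color 2 → {B, C}; color 3 → {D, E}. Each edge has distinct colors on its endpoints.

3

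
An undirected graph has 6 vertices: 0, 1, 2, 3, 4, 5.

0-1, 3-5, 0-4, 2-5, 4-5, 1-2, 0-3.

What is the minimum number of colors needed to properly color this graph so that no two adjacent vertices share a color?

3

The cycle 0-3-5-2-1-0 has odd length 5, so it cannot be 2-colored; at least 3 colors are needed.
3 colors suffice: 0=red, 1=green, 2=blue, 3=blue, 4=blue, 5=red. Every edge joins two different colors.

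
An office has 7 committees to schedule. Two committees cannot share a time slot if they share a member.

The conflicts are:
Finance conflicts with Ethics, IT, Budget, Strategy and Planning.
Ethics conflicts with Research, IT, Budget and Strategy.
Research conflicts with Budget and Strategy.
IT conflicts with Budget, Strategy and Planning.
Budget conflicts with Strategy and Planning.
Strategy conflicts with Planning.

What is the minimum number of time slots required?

Finance, IT, Budget, Strategy, Planning all conflict with each other, so at least 5 time slots are needed.
5 time slots suffice: time slot 1 → {Strategy}; time slot 2 → {Budget}; time slot 3 → {Research, IT}; time slot 4 → {Ethics, Planning}; time slot 5 → {Finance}. No two conflicting committees share a time slot.

5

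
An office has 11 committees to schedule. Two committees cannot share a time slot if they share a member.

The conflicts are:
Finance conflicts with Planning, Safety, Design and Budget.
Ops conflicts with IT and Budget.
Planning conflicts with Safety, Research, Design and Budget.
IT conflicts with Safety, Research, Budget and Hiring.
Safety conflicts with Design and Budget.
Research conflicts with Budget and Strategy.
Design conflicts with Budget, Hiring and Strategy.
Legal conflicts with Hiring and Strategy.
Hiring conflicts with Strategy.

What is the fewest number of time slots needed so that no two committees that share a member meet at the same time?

5

Finance, Planning, Safety, Design, Budget all conflict with each other, so at least 5 time slots are needed.
5 time slots suffice: Finance=5, Ops=3, Planning=4, IT=2, Safety=3, Research=3, Design=2, Legal=2, Budget=1, Hiring=1, Strategy=4. Every pair that conflicts lands in different time slots.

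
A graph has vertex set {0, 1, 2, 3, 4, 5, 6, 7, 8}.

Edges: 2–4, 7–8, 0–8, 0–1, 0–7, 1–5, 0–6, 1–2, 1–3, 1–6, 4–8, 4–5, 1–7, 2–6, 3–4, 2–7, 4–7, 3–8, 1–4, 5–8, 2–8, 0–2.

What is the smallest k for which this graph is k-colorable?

1, 2, 4, 7 are pairwise adjacent (a clique of size 4), so at least 4 colors are needed.
4 colors suffice: color red → {1, 8}; color blue → {0, 4}; color green → {2, 3, 5}; color yellow → {6, 7}. Each edge has distinct colors on its endpoints.

4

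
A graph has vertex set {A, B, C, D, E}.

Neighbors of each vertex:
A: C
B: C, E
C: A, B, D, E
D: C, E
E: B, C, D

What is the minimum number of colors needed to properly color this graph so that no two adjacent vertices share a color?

3

B, C, E are mutually adjacent, so at least 3 colors are needed.
3 colors suffice: color 1 → {C}; color 2 → {A, E}; color 3 → {B, D}. Each edge has distinct colors on its endpoints.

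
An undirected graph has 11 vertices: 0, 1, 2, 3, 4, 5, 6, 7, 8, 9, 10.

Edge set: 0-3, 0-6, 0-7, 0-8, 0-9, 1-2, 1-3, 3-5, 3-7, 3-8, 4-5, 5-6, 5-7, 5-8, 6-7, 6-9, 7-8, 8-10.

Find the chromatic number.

4

0, 3, 7, 8 form a clique, so at least 4 colors are needed.
4 colors suffice: color a → {0, 1, 5, 10}; color b → {2, 4, 6, 8}; color c → {7, 9}; color d → {3}. Each edge has distinct colors on its endpoints.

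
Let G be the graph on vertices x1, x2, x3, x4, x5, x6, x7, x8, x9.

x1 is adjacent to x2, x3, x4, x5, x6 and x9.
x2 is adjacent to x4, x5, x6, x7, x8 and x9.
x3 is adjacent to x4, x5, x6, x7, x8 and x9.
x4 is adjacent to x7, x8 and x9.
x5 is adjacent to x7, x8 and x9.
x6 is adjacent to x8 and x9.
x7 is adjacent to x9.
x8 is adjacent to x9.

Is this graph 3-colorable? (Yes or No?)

No

x1, x2, x4, x9 are mutually adjacent (a clique of size 4), so at least 4 colors are needed.
So 3 colors are not enough.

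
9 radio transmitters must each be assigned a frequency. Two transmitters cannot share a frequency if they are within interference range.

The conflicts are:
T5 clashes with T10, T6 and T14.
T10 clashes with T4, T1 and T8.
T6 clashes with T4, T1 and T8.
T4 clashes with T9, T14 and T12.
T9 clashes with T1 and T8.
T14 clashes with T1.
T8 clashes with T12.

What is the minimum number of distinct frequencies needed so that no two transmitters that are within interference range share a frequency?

2

T8 and T12 conflict, so at least 2 frequencies are needed.
Using 2 frequencies: T5=1, T10=2, T6=2, T4=1, T9=2, T14=2, T1=1, T8=1, T12=2. Every pair that conflicts lands in different frequencies.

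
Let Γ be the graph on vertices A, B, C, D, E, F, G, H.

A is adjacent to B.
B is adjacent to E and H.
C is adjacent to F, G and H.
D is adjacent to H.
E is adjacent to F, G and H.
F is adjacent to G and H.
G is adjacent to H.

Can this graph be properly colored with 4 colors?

The chromatic number is 4. E, F, G, H form a clique, so at least 4 colors are needed.
A valid assignment using 4 colors: A=red, B=blue, C=yellow, D=blue, E=yellow, F=green, G=blue, H=red.
That is already a proper 4-coloring.

Yes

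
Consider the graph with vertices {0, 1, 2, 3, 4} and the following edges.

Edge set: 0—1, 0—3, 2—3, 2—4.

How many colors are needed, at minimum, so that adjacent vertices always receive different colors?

2

0 and 1 are adjacent, so at least 2 colors are needed.
2 colors suffice: color a → {0, 2}; color b → {1, 3, 4}. No two adjacent vertices share a color.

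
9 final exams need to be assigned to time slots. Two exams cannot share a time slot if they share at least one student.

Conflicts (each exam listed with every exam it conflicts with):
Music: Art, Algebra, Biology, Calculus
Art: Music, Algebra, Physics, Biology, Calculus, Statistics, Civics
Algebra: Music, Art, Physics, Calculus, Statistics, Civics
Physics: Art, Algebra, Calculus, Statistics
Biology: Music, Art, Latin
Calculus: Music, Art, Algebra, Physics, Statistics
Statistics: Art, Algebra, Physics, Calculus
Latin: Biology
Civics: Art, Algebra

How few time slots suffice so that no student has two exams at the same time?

5

Art, Algebra, Physics, Calculus, Statistics are mutually in conflict, so at least 5 time slots are needed.
5 time slots suffice: Music=4, Art=1, Algebra=2, Physics=4, Biology=2, Calculus=3, Statistics=5, Latin=1, Civics=3. Each listed conflict is separated.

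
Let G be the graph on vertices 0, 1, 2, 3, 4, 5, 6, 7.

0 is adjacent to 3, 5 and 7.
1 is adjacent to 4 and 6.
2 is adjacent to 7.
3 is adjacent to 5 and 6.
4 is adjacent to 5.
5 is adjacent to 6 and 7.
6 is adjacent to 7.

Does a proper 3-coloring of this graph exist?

Yes

The chromatic number is 3. 5, 6, 7 form a triangle, so at least 3 colors are needed.
A valid assignment using 3 colors: 0=b, 1=a, 2=a, 3=c, 4=b, 5=a, 6=b, 7=c.
That is already a proper 3-coloring.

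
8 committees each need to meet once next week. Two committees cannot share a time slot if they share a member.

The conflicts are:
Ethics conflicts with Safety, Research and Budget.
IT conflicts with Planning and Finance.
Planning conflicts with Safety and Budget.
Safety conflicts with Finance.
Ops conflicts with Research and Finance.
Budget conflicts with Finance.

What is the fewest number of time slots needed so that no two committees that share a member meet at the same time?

3

The cycle Ethics-Safety-Finance-Ops-Research-Ethics has odd length 5, so it cannot be 2-colored; at least 3 time slots are needed.
3 time slots suffice: time slot 1 → {Ethics, Planning, Finance}; time slot 2 → {IT, Safety, Research, Budget}; time slot 3 → {Ops}. Each listed conflict is separated.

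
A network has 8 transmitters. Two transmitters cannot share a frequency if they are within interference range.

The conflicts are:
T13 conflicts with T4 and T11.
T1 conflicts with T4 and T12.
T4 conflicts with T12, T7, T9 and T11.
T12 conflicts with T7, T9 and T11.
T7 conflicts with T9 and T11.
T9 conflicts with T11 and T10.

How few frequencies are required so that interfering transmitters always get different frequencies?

T4, T12, T7, T9, T11 pairwise conflict, so at least 5 frequencies are needed.
5 frequencies suffice: frequency 1 → {T4, T10}; frequency 2 → {T13, T1, T9}; frequency 3 → {T11}; frequency 4 → {T12}; frequency 5 → {T7}. Each listed conflict is separated.

5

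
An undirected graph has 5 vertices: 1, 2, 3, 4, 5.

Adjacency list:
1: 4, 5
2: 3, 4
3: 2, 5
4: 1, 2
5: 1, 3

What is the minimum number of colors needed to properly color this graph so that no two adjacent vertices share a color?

3

The cycle 5-1-4-2-3-5 has odd length 5, so it cannot be 2-colored; at least 3 colors are needed.
3 colors suffice: 1=b, 2=b, 3=c, 4=a, 5=a. Each edge has distinct colors on its endpoints.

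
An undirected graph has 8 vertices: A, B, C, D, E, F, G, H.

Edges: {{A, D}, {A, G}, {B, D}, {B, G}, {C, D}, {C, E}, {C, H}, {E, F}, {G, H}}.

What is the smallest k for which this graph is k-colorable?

3

The cycle A-D-C-H-G-A has odd length 5, so it cannot be 2-colored; at least 3 colors are needed.
3 colors suffice: A=green, B=green, C=red, D=blue, E=blue, F=red, G=red, H=blue. Each edge has distinct colors on its endpoints.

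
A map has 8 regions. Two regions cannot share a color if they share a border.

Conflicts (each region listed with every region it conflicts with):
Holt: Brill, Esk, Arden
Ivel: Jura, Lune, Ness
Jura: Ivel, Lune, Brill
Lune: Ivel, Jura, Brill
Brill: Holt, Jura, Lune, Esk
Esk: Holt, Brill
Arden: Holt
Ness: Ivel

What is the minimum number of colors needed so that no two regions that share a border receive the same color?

Ivel, Jura, Lune pairwise conflict, so at least 3 colors are needed.
3 colors suffice: Holt=2, Ivel=1, Jura=3, Lune=2, Brill=1, Esk=3, Arden=1, Ness=2. Every pair that conflicts lands in different colors.

3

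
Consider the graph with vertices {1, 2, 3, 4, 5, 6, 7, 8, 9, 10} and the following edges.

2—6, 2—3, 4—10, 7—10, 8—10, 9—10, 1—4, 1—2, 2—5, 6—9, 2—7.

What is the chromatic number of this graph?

The cycle 4-10-7-2-1-4 has odd length 5, so it cannot be 2-colored; at least 3 colors are needed.
3 colors suffice: color a → {2, 10}; color b → {3, 4, 5, 6, 7, 8}; color c → {1, 9}. No two adjacent vertices share a color.

3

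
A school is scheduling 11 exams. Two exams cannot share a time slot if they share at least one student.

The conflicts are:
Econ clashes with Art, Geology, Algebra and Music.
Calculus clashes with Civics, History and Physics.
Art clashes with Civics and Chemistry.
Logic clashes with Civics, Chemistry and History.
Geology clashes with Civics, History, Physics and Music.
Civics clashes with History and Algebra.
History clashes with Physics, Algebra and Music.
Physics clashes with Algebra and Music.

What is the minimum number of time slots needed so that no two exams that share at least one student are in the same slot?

Geology, History, Physics, Music all conflict with each other, so at least 4 time slots are needed.
4 time slots suffice: time slot 1 → {Econ, Chemistry, History}; time slot 2 → {Civics, Physics}; time slot 3 → {Calculus, Art, Logic, Geology, Algebra}; time slot 4 → {Music}. No two conflicting exams share a time slot.

4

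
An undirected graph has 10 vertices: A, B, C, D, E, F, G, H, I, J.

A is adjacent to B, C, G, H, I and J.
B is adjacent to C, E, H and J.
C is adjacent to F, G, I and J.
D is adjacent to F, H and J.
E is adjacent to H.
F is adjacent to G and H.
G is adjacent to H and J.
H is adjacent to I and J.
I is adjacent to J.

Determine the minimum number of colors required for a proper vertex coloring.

A, C, I, J form a clique, so at least 4 colors are needed.
A valid assignment using 4 colors: A=green, B=yellow, C=red, D=green, E=blue, F=blue, G=yellow, H=red, I=yellow, J=blue. No two adjacent vertices share a color.

4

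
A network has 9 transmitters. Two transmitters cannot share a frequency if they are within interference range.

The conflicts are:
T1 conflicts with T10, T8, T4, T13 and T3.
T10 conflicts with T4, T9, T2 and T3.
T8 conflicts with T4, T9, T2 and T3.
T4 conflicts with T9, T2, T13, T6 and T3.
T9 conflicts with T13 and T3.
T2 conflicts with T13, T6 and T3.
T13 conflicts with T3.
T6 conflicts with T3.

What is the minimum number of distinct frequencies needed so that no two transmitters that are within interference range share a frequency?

4

T4, T2, T6, T3 are mutually in conflict, so at least 4 frequencies are needed.
4 frequencies suffice: frequency 1 → {T3}; frequency 2 → {T4}; frequency 3 → {T1, T9, T2}; frequency 4 → {T10, T8, T13, T6}. Each listed conflict is separated.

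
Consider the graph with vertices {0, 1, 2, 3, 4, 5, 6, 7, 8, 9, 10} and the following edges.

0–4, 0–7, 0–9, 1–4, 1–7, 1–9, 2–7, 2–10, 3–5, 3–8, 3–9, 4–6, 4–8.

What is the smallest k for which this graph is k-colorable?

3

The cycle 3-9-1-4-8-3 has odd length 5, so it cannot be 2-colored; at least 3 colors are needed.
3 colors suffice: color a → {3, 4, 7, 10}; color b → {0, 1, 2, 5, 6, 8}; color c → {9}. No two adjacent vertices share a color.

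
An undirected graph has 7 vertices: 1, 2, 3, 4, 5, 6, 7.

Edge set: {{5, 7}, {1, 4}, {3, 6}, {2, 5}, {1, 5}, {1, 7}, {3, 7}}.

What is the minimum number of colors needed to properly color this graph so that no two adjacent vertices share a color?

1, 5, 7 are pairwise adjacent, so at least 3 colors are needed.
One proper 3-coloring: 1=c, 2=b, 3=a, 4=a, 5=a, 6=b, 7=b. No two adjacent vertices share a color.

3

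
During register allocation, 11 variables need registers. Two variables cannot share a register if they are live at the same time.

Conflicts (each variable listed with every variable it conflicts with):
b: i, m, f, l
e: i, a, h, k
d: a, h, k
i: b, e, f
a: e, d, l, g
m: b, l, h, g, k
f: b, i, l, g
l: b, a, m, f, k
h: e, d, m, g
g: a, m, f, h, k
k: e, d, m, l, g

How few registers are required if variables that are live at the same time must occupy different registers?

3

b, i, f pairwise conflict, so at least 3 registers are needed.
A valid assignment using 3 registers: b=1, e=3, d=2, i=2, a=1, m=3, f=3, l=2, h=1, g=2, k=1. No two conflicting variables share a register.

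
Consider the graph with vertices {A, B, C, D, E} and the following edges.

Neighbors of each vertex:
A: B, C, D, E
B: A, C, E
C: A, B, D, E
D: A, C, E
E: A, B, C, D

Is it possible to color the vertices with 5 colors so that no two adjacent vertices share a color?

Yes

The chromatic number is 4. A, B, C, E are pairwise adjacent (a clique of size 4), so at least 4 colors are needed.
One proper 4-coloring: A=green, B=yellow, C=red, D=yellow, E=blue.
Since 5 ≥ 4, a proper 5-coloring certainly exists.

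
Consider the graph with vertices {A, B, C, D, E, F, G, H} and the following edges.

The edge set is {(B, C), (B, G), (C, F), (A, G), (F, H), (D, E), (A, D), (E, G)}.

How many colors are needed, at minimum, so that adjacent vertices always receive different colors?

2

F and H are adjacent, so at least 2 colors are needed.
2 colors suffice: color 1 → {C, D, G, H}; color 2 → {A, B, E, F}. Each edge has distinct colors on its endpoints.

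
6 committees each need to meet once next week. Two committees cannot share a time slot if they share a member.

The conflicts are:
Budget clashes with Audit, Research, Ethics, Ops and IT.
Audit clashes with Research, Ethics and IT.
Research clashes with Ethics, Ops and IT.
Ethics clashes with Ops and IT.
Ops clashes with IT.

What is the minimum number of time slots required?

5

Budget, Research, Ethics, Ops, IT pairwise conflict, so at least 5 time slots are needed.
5 time slots suffice: time slot 1 → {Ethics}; time slot 2 → {IT}; time slot 3 → {Research}; time slot 4 → {Budget}; time slot 5 → {Audit, Ops}. Each listed conflict is separated.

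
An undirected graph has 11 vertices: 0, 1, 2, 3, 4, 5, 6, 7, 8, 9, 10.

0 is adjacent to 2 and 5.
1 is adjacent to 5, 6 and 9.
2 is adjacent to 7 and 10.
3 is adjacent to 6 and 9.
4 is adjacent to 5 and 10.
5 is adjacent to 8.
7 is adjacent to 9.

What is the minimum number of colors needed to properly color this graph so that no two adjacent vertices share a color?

The cycle 0-2-10-4-5-0 has odd length 5, so it cannot be 2-colored; at least 3 colors are needed.
3 colors suffice: color red → {2, 5, 6, 9}; color blue → {0, 1, 3, 7, 8, 10}; color green → {4}. No two adjacent vertices share a color.

3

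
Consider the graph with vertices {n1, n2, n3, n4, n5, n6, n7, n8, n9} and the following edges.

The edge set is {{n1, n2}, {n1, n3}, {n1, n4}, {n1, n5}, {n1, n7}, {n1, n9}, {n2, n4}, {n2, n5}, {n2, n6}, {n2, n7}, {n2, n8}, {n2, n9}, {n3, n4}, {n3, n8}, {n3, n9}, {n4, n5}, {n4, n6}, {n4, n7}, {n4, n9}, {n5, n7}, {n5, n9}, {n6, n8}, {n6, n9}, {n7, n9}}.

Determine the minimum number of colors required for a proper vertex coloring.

n1, n2, n4, n5, n7, n9 form a clique, so at least 6 colors are needed.
A valid assignment using 6 colors: n1=4, n2=3, n3=3, n4=2, n5=6, n6=4, n7=5, n8=1, n9=1. Each edge has distinct colors on its endpoints.

6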